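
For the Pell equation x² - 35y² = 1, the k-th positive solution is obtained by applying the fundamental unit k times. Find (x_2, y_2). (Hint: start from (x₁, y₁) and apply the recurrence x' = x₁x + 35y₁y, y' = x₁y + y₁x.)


Step 1: Find the fundamental solution (x₁, y₁) of x² - 35y² = 1.
  Expand √35 as a continued fraction. a₀ = ⌊√35⌋ = 5; iterate m_{k+1} = d_k·a_k − m_k, d_{k+1} = (35 − m_{k+1}²)/d_k, a_{k+1} = ⌊(a₀ + m_{k+1})/d_{k+1}⌋ (starting m₀ = 0, d₀ = 1), with convergents p_k = a_k·p_{k-1} + p_{k-2}, q_k = a_k·q_{k-1} + q_{k-2} (p₋₁ = 1, q₋₁ = 0):
  k = 0: a₀ = 5; p₀/q₀ = 5/1; p₀² − 35·q₀² = 25 − 35 = -10.
  k = 1: m = 5, d = 10, a = ⌊(5 + 5)/10⌋ = 1; p/q = (1·5 + 1)/(1·1 + 0) = 6/1; p² − 35·q² = 36 − 35 = 1.
  The first convergent with p² − 35·q² = 1 gives the fundamental solution (x₁, y₁) = (6, 1).
Step 2: Apply the recurrence (x_{n+1}, y_{n+1}) = (x₁x_n + 35y₁y_n, x₁y_n + y₁x_n) repeatedly.
  From (x_1, y_1) = (6, 1): x_2 = 6·6 + 35·1·1 = 71; y_2 = 6·1 + 1·6 = 12.
Step 3: Verify x_2² - 35·y_2² = 5041 - 5040 = 1 (should be 1). ✓

(x_1, y_1) = (6, 1); (x_2, y_2) = (71, 12).


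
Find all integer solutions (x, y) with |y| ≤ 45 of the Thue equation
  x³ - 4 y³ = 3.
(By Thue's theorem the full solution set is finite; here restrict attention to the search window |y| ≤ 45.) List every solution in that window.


The equation is x³ - 4y³ = 3. For fixed y, x³ = 4·y³ + 3, so a solution requires the RHS to be a perfect cube.
Strategy: iterate y from -45 to 45, compute RHS = 4·y³ + 3, and check whether it is a (positive or negative) perfect cube.
Check small values of y:
  y = 0: RHS = 3 is not a perfect cube.
  y = 1: RHS = 7 is not a perfect cube.
  y = -1: RHS = -1 = (-1)³ ⇒ x = -1 works.
  y = 2: RHS = 35 is not a perfect cube.
  y = -2: RHS = -29 is not a perfect cube.
  y = 3: RHS = 111 is not a perfect cube.
  y = -3: RHS = -105 is not a perfect cube.
Continuing the search up to |y| = 45 finds no further solutions beyond those listed.
Collected solutions: (-1, -1).

Solutions (with |y| ≤ 45): (-1, -1).


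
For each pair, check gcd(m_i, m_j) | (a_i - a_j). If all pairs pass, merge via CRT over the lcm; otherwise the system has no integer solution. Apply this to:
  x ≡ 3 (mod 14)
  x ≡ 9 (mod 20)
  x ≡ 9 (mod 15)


Moduli 14, 20, 15 are not pairwise coprime, so CRT works modulo lcm(m_i) when all pairwise compatibility conditions hold.
Pairwise compatibility: gcd(m_i, m_j) must divide a_i - a_j for every pair.
Merge one congruence at a time:
  Start: x ≡ 3 (mod 14).
  Combine with x ≡ 9 (mod 20): gcd(14, 20) = 2; 9 - 3 = 6, which IS divisible by 2, so compatible.
    Write x = 3 + 14·t and substitute into x ≡ 9 (mod 20): 14·t ≡ 9 − 3 = 6 (mod 20).
    Divide the congruence (and modulus) by g = 2: 7·t ≡ 3 (mod 10).
    The inverse of 7 mod 10 is 3 (since 7·3 = 21 = 2·10 + 1), so t ≡ 3·3 = 9 ≡ 9 (mod 10).
    Then x = 3 + 14·9 = 129, valid modulo lcm(14, 20) = 140: x ≡ 129 (mod 140).
  Combine with x ≡ 9 (mod 15): gcd(140, 15) = 5; 9 - 129 = -120, which IS divisible by 5, so compatible.
    Write x = 129 + 140·t and substitute into x ≡ 9 (mod 15): 140·t ≡ 9 − 129 = -120 (mod 15).
    Divide the congruence (and modulus) by g = 5: 28·t ≡ -24 (mod 3).
    Reduce coefficients mod 3: 1·t ≡ 0 (mod 3).
    So t ≡ 0 (mod 3).
    Then x = 129 + 140·0 = 129, valid modulo lcm(140, 15) = 420: x ≡ 129 (mod 420).
Verify: 129 mod 14 = 3, 129 mod 20 = 9, 129 mod 15 = 9.

x ≡ 129 (mod 420).


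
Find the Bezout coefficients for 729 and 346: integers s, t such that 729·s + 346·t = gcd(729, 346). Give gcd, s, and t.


Euclidean algorithm on (729, 346) — divide until remainder is 0:
  729 = 2 · 346 + 37
  346 = 9 · 37 + 13
  37 = 2 · 13 + 11
  13 = 1 · 11 + 2
  11 = 5 · 2 + 1
  2 = 2 · 1 + 0
gcd(729, 346) = 1.
Track Bezout coefficients alongside the remainders: start with r₀ = 729 = a·1 + b·0 (s = 1, t = 0) and r₁ = 346 = a·0 + b·1 (s = 0, t = 1); each new remainder r_{k+1} = r_{k-1} − q_k·r_k inherits s_{k+1} = s_{k-1} − q_k·s_k, t_{k+1} = t_{k-1} − q_k·t_k, so r_k = a·s_k + b·t_k at every step:
  q = 2: r = 37, s = 1 − 2·0 = 1, t = 0 − 2·1 = -2  (check: 729·1 + 346·(-2) = 37)
  q = 9: r = 13, s = 0 − 9·1 = -9, t = 1 − 9·(-2) = 19  (check: 729·(-9) + 346·19 = 13)
  q = 2: r = 11, s = 1 − 2·(-9) = 19, t = -2 − 2·19 = -40  (check: 729·19 + 346·(-40) = 11)
  q = 1: r = 2, s = -9 − 1·19 = -28, t = 19 − 1·(-40) = 59  (check: 729·(-28) + 346·59 = 2)
  q = 5: r = 1, s = 19 − 5·(-28) = 159, t = -40 − 5·59 = -335  (check: 729·159 + 346·(-335) = 1)
The row with r = 1 (the gcd) gives the Bezout coefficients s = 159, t = -335.
Result: 729 · (159) + 346 · (-335) = 1.

gcd(729, 346) = 1; s = 159, t = -335 (check: 729·159 + 346·(-335) = 1).


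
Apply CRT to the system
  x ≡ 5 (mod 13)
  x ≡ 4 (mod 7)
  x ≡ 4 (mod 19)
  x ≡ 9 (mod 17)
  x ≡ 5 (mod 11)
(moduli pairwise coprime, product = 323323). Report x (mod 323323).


Product of moduli M = 13 · 7 · 19 · 17 · 11 = 323323.
Merge one congruence at a time:
  Start: x ≡ 5 (mod 13).
  Combine with x ≡ 4 (mod 7); new modulus lcm = 91.
    Write x = 5 + 13·t and substitute into x ≡ 4 (mod 7): 13·t ≡ 4 − 5 = -1 (mod 7).
    Reduce coefficients mod 7: 6·t ≡ 6 (mod 7).
    The inverse of 6 mod 7 is 6 (since 6·6 = 36 = 5·7 + 1), so t ≡ 6·6 = 36 ≡ 1 (mod 7).
    Then x = 5 + 13·1 = 18, valid modulo lcm(13, 7) = 91: x ≡ 18 (mod 91).
  Combine with x ≡ 4 (mod 19); new modulus lcm = 1729.
    Write x = 18 + 91·t and substitute into x ≡ 4 (mod 19): 91·t ≡ 4 − 18 = -14 (mod 19).
    Reduce coefficients mod 19: 15·t ≡ 5 (mod 19).
    The inverse of 15 mod 19 is 14 (since 15·14 = 210 = 11·19 + 1), so t ≡ 14·5 = 70 ≡ 13 (mod 19).
    Then x = 18 + 91·13 = 1201, valid modulo lcm(91, 19) = 1729: x ≡ 1201 (mod 1729).
  Combine with x ≡ 9 (mod 17); new modulus lcm = 29393.
    Write x = 1201 + 1729·t and substitute into x ≡ 9 (mod 17): 1729·t ≡ 9 − 1201 = -1192 (mod 17).
    Reduce coefficients mod 17: 12·t ≡ 15 (mod 17).
    The inverse of 12 mod 17 is 10 (since 12·10 = 120 = 7·17 + 1), so t ≡ 10·15 = 150 ≡ 14 (mod 17).
    Then x = 1201 + 1729·14 = 25407, valid modulo lcm(1729, 17) = 29393: x ≡ 25407 (mod 29393).
  Combine with x ≡ 5 (mod 11); new modulus lcm = 323323.
    Write x = 25407 + 29393·t and substitute into x ≡ 5 (mod 11): 29393·t ≡ 5 − 25407 = -25402 (mod 11).
    Reduce coefficients mod 11: 1·t ≡ 8 (mod 11).
    So t ≡ 8 (mod 11).
    Then x = 25407 + 29393·8 = 260551, valid modulo lcm(29393, 11) = 323323: x ≡ 260551 (mod 323323).
Verify against each original: 260551 mod 13 = 5, 260551 mod 7 = 4, 260551 mod 19 = 4, 260551 mod 17 = 9, 260551 mod 11 = 5.

x ≡ 260551 (mod 323323).


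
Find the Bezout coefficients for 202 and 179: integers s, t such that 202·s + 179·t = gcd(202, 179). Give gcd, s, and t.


Euclidean algorithm on (202, 179) — divide until remainder is 0:
  202 = 1 · 179 + 23
  179 = 7 · 23 + 18
  23 = 1 · 18 + 5
  18 = 3 · 5 + 3
  5 = 1 · 3 + 2
  3 = 1 · 2 + 1
  2 = 2 · 1 + 0
gcd(202, 179) = 1.
Track Bezout coefficients alongside the remainders: start with r₀ = 202 = a·1 + b·0 (s = 1, t = 0) and r₁ = 179 = a·0 + b·1 (s = 0, t = 1); each new remainder r_{k+1} = r_{k-1} − q_k·r_k inherits s_{k+1} = s_{k-1} − q_k·s_k, t_{k+1} = t_{k-1} − q_k·t_k, so r_k = a·s_k + b·t_k at every step:
  q = 1: r = 23, s = 1 − 1·0 = 1, t = 0 − 1·1 = -1  (check: 202·1 + 179·(-1) = 23)
  q = 7: r = 18, s = 0 − 7·1 = -7, t = 1 − 7·(-1) = 8  (check: 202·(-7) + 179·8 = 18)
  q = 1: r = 5, s = 1 − 1·(-7) = 8, t = -1 − 1·8 = -9  (check: 202·8 + 179·(-9) = 5)
  q = 3: r = 3, s = -7 − 3·8 = -31, t = 8 − 3·(-9) = 35  (check: 202·(-31) + 179·35 = 3)
  q = 1: r = 2, s = 8 − 1·(-31) = 39, t = -9 − 1·35 = -44  (check: 202·39 + 179·(-44) = 2)
  q = 1: r = 1, s = -31 − 1·39 = -70, t = 35 − 1·(-44) = 79  (check: 202·(-70) + 179·79 = 1)
The row with r = 1 (the gcd) gives the Bezout coefficients s = -70, t = 79.
Result: 202 · (-70) + 179 · (79) = 1.

gcd(202, 179) = 1; s = -70, t = 79 (check: 202·(-70) + 179·79 = 1).


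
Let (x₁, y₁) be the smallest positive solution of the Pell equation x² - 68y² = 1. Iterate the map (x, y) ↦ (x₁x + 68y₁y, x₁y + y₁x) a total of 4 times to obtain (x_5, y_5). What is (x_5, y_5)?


Step 1: Find the fundamental solution (x₁, y₁) of x² - 68y² = 1.
  Expand √68 as a continued fraction. a₀ = ⌊√68⌋ = 8; iterate m_{k+1} = d_k·a_k − m_k, d_{k+1} = (68 − m_{k+1}²)/d_k, a_{k+1} = ⌊(a₀ + m_{k+1})/d_{k+1}⌋ (starting m₀ = 0, d₀ = 1), with convergents p_k = a_k·p_{k-1} + p_{k-2}, q_k = a_k·q_{k-1} + q_{k-2} (p₋₁ = 1, q₋₁ = 0):
  k = 0: a₀ = 8; p₀/q₀ = 8/1; p₀² − 68·q₀² = 64 − 68 = -4.
  k = 1: m = 8, d = 4, a = ⌊(8 + 8)/4⌋ = 4; p/q = (4·8 + 1)/(4·1 + 0) = 33/4; p² − 68·q² = 1089 − 1088 = 1.
  The first convergent with p² − 68·q² = 1 gives the fundamental solution (x₁, y₁) = (33, 4).
Step 2: Apply the recurrence (x_{n+1}, y_{n+1}) = (x₁x_n + 68y₁y_n, x₁y_n + y₁x_n) repeatedly.
  From (x_1, y_1) = (33, 4): x_2 = 33·33 + 68·4·4 = 2177; y_2 = 33·4 + 4·33 = 264.
  From (x_2, y_2) = (2177, 264): x_3 = 33·2177 + 68·4·264 = 143649; y_3 = 33·264 + 4·2177 = 17420.
  From (x_3, y_3) = (143649, 17420): x_4 = 33·143649 + 68·4·17420 = 9478657; y_4 = 33·17420 + 4·143649 = 1149456.
  From (x_4, y_4) = (9478657, 1149456): x_5 = 33·9478657 + 68·4·1149456 = 625447713; y_5 = 33·1149456 + 4·9478657 = 75846676.
Step 3: Verify x_5² - 68·y_5² = 391184841696930369 - 391184841696930368 = 1 (should be 1). ✓

(x_1, y_1) = (33, 4); (x_5, y_5) = (625447713, 75846676).


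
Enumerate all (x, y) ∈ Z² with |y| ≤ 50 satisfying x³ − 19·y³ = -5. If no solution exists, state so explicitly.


The equation is x³ - 19y³ = -5. For fixed y, x³ = 19·y³ − 5, so a solution requires the RHS to be a perfect cube.
Strategy: iterate y from -50 to 50, compute RHS = 19·y³ − 5, and check whether it is a (positive or negative) perfect cube.
Check small values of y:
  y = 0: RHS = -5 is not a perfect cube.
  y = 1: RHS = 14 is not a perfect cube.
  y = -1: RHS = -24 is not a perfect cube.
  y = 2: RHS = 147 is not a perfect cube.
  y = -2: RHS = -157 is not a perfect cube.
  y = 3: RHS = 508 is not a perfect cube.
  y = -3: RHS = -518 is not a perfect cube.
Continuing the search up to |y| = 50 finds no solutions either.
No (x, y) in the scanned range satisfies the equation.

No integer solutions with |y| ≤ 50.


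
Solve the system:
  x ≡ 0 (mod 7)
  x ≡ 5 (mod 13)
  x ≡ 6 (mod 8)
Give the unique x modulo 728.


Moduli 7, 13, 8 are pairwise coprime; by CRT there is a unique solution modulo M = 7 · 13 · 8 = 728.
Solve pairwise, accumulating the modulus:
  Start with x ≡ 0 (mod 7).
  Combine with x ≡ 5 (mod 13): since gcd(7, 13) = 1, we get a unique residue mod 91.
    Write x = 0 + 7·t and substitute into x ≡ 5 (mod 13): 7·t ≡ 5 − 0 = 5 (mod 13).
    The inverse of 7 mod 13 is 2 (since 7·2 = 14 = 1·13 + 1), so t ≡ 2·5 = 10 ≡ 10 (mod 13).
    Then x = 0 + 7·10 = 70, valid modulo lcm(7, 13) = 91: x ≡ 70 (mod 91).
  Combine with x ≡ 6 (mod 8): since gcd(91, 8) = 1, we get a unique residue mod 728.
    Write x = 70 + 91·t and substitute into x ≡ 6 (mod 8): 91·t ≡ 6 − 70 = -64 (mod 8).
    Reduce coefficients mod 8: 3·t ≡ 0 (mod 8).
    The inverse of 3 mod 8 is 3 (since 3·3 = 9 = 1·8 + 1), so t ≡ 3·0 = 0 ≡ 0 (mod 8).
    Then x = 70 + 91·0 = 70, valid modulo lcm(91, 8) = 728: x ≡ 70 (mod 728).
Verify: 70 mod 7 = 0 ✓, 70 mod 13 = 5 ✓, 70 mod 8 = 6 ✓.

x ≡ 70 (mod 728).


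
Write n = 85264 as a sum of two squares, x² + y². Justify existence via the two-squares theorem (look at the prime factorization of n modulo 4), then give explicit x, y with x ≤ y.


Step 1: Factor n = 85264 = 2^4 · 73^2.
Step 2: Check the mod-4 condition on each prime factor: 2 = 2 (special); 73 ≡ 1 (mod 4), exponent 2.
All primes ≡ 3 (mod 4) appear to even exponent (or don't appear), so by the two-squares theorem n IS expressible as a sum of two squares.
Step 3: Build a representation. Group n = k² · m with k = 4 and m = 73 · 73 = 5329 (a product of primes ≡ 1 (mod 4)); a representation of m scales to one of n via (k·x)² + (k·y)² = k²(x² + y²). Each prime p ≡ 1 (mod 4) is itself a sum of two squares; find a² by testing p − a² for a perfect square:
  73: 73 − 1² = 72, 73 − 2² = 69, 73 − 3² = 64 = 8² ⇒ 73 = 3² + 8².
  Combine using the Brahmagupta–Fibonacci identity (a² + b²)(c² + d²) = (ac − bd)² + (ad + bc)² = (ac + bd)² + (ad − bc)²:
  73 · 73 = 5329: from (3² + 8²)(3² + 8²), take (3·3 − 8·8, 3·8 + 8·3) = (9 − 64, 24 + 24) = (-55, 48); dropping signs (only squares matter) gives (55, 48); check 55² + 48² = 3025 + 2304 = 5329 ✓.
  Scale by k = 4: (4·55, 4·48) = (220, 192).
Step 4: Order so x ≤ y and verify: 192² + 220² = 36864 + 48400 = 85264 = n. ✓

n = 85264 = 192² + 220² (one valid representation with x ≤ y).


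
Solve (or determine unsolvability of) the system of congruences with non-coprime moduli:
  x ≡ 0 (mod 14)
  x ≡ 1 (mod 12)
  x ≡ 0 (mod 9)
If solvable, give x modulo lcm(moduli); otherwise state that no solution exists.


Moduli 14, 12, 9 are not pairwise coprime, so CRT works modulo lcm(m_i) when all pairwise compatibility conditions hold.
Pairwise compatibility: gcd(m_i, m_j) must divide a_i - a_j for every pair.
Merge one congruence at a time:
  Start: x ≡ 0 (mod 14).
  Combine with x ≡ 1 (mod 12): gcd(14, 12) = 2, and 1 - 0 = 1 is NOT divisible by 2.
    ⇒ system is inconsistent (no integer solution).

No solution (the system is inconsistent).


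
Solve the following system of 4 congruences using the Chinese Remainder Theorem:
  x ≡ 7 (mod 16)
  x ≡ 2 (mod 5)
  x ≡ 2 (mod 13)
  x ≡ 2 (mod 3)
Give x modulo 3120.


Product of moduli M = 16 · 5 · 13 · 3 = 3120.
Merge one congruence at a time:
  Start: x ≡ 7 (mod 16).
  Combine with x ≡ 2 (mod 5); new modulus lcm = 80.
    Write x = 7 + 16·t and substitute into x ≡ 2 (mod 5): 16·t ≡ 2 − 7 = -5 (mod 5).
    Reduce coefficients mod 5: 1·t ≡ 0 (mod 5).
    So t ≡ 0 (mod 5).
    Then x = 7 + 16·0 = 7, valid modulo lcm(16, 5) = 80: x ≡ 7 (mod 80).
  Combine with x ≡ 2 (mod 13); new modulus lcm = 1040.
    Write x = 7 + 80·t and substitute into x ≡ 2 (mod 13): 80·t ≡ 2 − 7 = -5 (mod 13).
    Reduce coefficients mod 13: 2·t ≡ 8 (mod 13).
    The inverse of 2 mod 13 is 7 (since 2·7 = 14 = 1·13 + 1), so t ≡ 7·8 = 56 ≡ 4 (mod 13).
    Then x = 7 + 80·4 = 327, valid modulo lcm(80, 13) = 1040: x ≡ 327 (mod 1040).
  Combine with x ≡ 2 (mod 3); new modulus lcm = 3120.
    Write x = 327 + 1040·t and substitute into x ≡ 2 (mod 3): 1040·t ≡ 2 − 327 = -325 (mod 3).
    Reduce coefficients mod 3: 2·t ≡ 2 (mod 3).
    The inverse of 2 mod 3 is 2 (since 2·2 = 4 = 1·3 + 1), so t ≡ 2·2 = 4 ≡ 1 (mod 3).
    Then x = 327 + 1040·1 = 1367, valid modulo lcm(1040, 3) = 3120: x ≡ 1367 (mod 3120).
Verify against each original: 1367 mod 16 = 7, 1367 mod 5 = 2, 1367 mod 13 = 2, 1367 mod 3 = 2.

x ≡ 1367 (mod 3120).


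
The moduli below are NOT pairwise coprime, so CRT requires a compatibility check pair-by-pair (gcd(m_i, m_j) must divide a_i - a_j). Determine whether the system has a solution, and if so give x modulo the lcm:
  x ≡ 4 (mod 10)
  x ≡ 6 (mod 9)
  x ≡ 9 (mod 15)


Moduli 10, 9, 15 are not pairwise coprime, so CRT works modulo lcm(m_i) when all pairwise compatibility conditions hold.
Pairwise compatibility: gcd(m_i, m_j) must divide a_i - a_j for every pair.
Merge one congruence at a time:
  Start: x ≡ 4 (mod 10).
  Combine with x ≡ 6 (mod 9): gcd(10, 9) = 1; 6 - 4 = 2, which IS divisible by 1, so compatible.
    Write x = 4 + 10·t and substitute into x ≡ 6 (mod 9): 10·t ≡ 6 − 4 = 2 (mod 9).
    Reduce coefficients mod 9: 1·t ≡ 2 (mod 9).
    So t ≡ 2 (mod 9).
    Then x = 4 + 10·2 = 24, valid modulo lcm(10, 9) = 90: x ≡ 24 (mod 90).
  Combine with x ≡ 9 (mod 15): gcd(90, 15) = 15; 9 - 24 = -15, which IS divisible by 15, so compatible.
    Write x = 24 + 90·t and substitute into x ≡ 9 (mod 15): 90·t ≡ 9 − 24 = -15 (mod 15).
    Divide the congruence (and modulus) by g = 15: 6·t ≡ -1 (mod 1).
    Modulo 1 every t works; take t = 0.
    Then x = 24 + 90·0 = 24, valid modulo lcm(90, 15) = 90: x ≡ 24 (mod 90).
Verify: 24 mod 10 = 4, 24 mod 9 = 6, 24 mod 15 = 9.

x ≡ 24 (mod 90).


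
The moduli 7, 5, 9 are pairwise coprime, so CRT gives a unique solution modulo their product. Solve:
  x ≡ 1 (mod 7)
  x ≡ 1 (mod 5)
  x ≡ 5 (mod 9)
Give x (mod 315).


Moduli 7, 5, 9 are pairwise coprime; by CRT there is a unique solution modulo M = 7 · 5 · 9 = 315.
Solve pairwise, accumulating the modulus:
  Start with x ≡ 1 (mod 7).
  Combine with x ≡ 1 (mod 5): since gcd(7, 5) = 1, we get a unique residue mod 35.
    Write x = 1 + 7·t and substitute into x ≡ 1 (mod 5): 7·t ≡ 1 − 1 = 0 (mod 5).
    Reduce coefficients mod 5: 2·t ≡ 0 (mod 5).
    The inverse of 2 mod 5 is 3 (since 2·3 = 6 = 1·5 + 1), so t ≡ 3·0 = 0 ≡ 0 (mod 5).
    Then x = 1 + 7·0 = 1, valid modulo lcm(7, 5) = 35: x ≡ 1 (mod 35).
  Combine with x ≡ 5 (mod 9): since gcd(35, 9) = 1, we get a unique residue mod 315.
    Write x = 1 + 35·t and substitute into x ≡ 5 (mod 9): 35·t ≡ 5 − 1 = 4 (mod 9).
    Reduce coefficients mod 9: 8·t ≡ 4 (mod 9).
    The inverse of 8 mod 9 is 8 (since 8·8 = 64 = 7·9 + 1), so t ≡ 8·4 = 32 ≡ 5 (mod 9).
    Then x = 1 + 35·5 = 176, valid modulo lcm(35, 9) = 315: x ≡ 176 (mod 315).
Verify: 176 mod 7 = 1 ✓, 176 mod 5 = 1 ✓, 176 mod 9 = 5 ✓.

x ≡ 176 (mod 315).


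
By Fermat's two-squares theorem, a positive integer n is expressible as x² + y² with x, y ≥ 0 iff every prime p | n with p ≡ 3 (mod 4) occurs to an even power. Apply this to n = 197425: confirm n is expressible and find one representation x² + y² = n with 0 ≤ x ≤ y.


Step 1: Factor n = 197425 = 5^2 · 53 · 149.
Step 2: Check the mod-4 condition on each prime factor: 5 ≡ 1 (mod 4), exponent 2; 53 ≡ 1 (mod 4), exponent 1; 149 ≡ 1 (mod 4), exponent 1.
All primes ≡ 3 (mod 4) appear to even exponent (or don't appear), so by the two-squares theorem n IS expressible as a sum of two squares.
Step 3: Build a representation. Group n = k² · m with k = 5 and m = 53 · 149 = 7897 (a product of primes ≡ 1 (mod 4)); a representation of m scales to one of n via (k·x)² + (k·y)² = k²(x² + y²). Each prime p ≡ 1 (mod 4) is itself a sum of two squares; find a² by testing p − a² for a perfect square:
  53: 53 − 1² = 52, 53 − 2² = 49 = 7² ⇒ 53 = 2² + 7².
  149: 149 − 1² = 148, 149 − 2² = 145, 149 − 3² = 140, 149 − 4² = 133, 149 − 5² = 124, 149 − 6² = 113, 149 − 7² = 100 = 10² ⇒ 149 = 7² + 10².
  Combine using the Brahmagupta–Fibonacci identity (a² + b²)(c² + d²) = (ac − bd)² + (ad + bc)² = (ac + bd)² + (ad − bc)²:
  53 · 149 = 7897: from (2² + 7²)(7² + 10²), take (2·7 − 7·10, 2·10 + 7·7) = (14 − 70, 20 + 49) = (-56, 69); dropping signs (only squares matter) gives (56, 69); check 56² + 69² = 3136 + 4761 = 7897 ✓.
  Scale by k = 5: (5·56, 5·69) = (280, 345).
Step 4: Order so x ≤ y and verify: 280² + 345² = 78400 + 119025 = 197425 = n. ✓

n = 197425 = 280² + 345² (one valid representation with x ≤ y).


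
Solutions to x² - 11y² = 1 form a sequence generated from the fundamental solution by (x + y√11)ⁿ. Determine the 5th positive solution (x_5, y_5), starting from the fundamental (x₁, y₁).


Step 1: Find the fundamental solution (x₁, y₁) of x² - 11y² = 1.
  Expand √11 as a continued fraction. a₀ = ⌊√11⌋ = 3; iterate m_{k+1} = d_k·a_k − m_k, d_{k+1} = (11 − m_{k+1}²)/d_k, a_{k+1} = ⌊(a₀ + m_{k+1})/d_{k+1}⌋ (starting m₀ = 0, d₀ = 1), with convergents p_k = a_k·p_{k-1} + p_{k-2}, q_k = a_k·q_{k-1} + q_{k-2} (p₋₁ = 1, q₋₁ = 0):
  k = 0: a₀ = 3; p₀/q₀ = 3/1; p₀² − 11·q₀² = 9 − 11 = -2.
  k = 1: m = 3, d = 2, a = ⌊(3 + 3)/2⌋ = 3; p/q = (3·3 + 1)/(3·1 + 0) = 10/3; p² − 11·q² = 100 − 99 = 1.
  The first convergent with p² − 11·q² = 1 gives the fundamental solution (x₁, y₁) = (10, 3).
Step 2: Apply the recurrence (x_{n+1}, y_{n+1}) = (x₁x_n + 11y₁y_n, x₁y_n + y₁x_n) repeatedly.
  From (x_1, y_1) = (10, 3): x_2 = 10·10 + 11·3·3 = 199; y_2 = 10·3 + 3·10 = 60.
  From (x_2, y_2) = (199, 60): x_3 = 10·199 + 11·3·60 = 3970; y_3 = 10·60 + 3·199 = 1197.
  From (x_3, y_3) = (3970, 1197): x_4 = 10·3970 + 11·3·1197 = 79201; y_4 = 10·1197 + 3·3970 = 23880.
  From (x_4, y_4) = (79201, 23880): x_5 = 10·79201 + 11·3·23880 = 1580050; y_5 = 10·23880 + 3·79201 = 476403.
Step 3: Verify x_5² - 11·y_5² = 2496558002500 - 2496558002499 = 1 (should be 1). ✓

(x_1, y_1) = (10, 3); (x_5, y_5) = (1580050, 476403).


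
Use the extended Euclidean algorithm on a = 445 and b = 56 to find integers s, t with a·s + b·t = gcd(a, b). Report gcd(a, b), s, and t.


Euclidean algorithm on (445, 56) — divide until remainder is 0:
  445 = 7 · 56 + 53
  56 = 1 · 53 + 3
  53 = 17 · 3 + 2
  3 = 1 · 2 + 1
  2 = 2 · 1 + 0
gcd(445, 56) = 1.
Track Bezout coefficients alongside the remainders: start with r₀ = 445 = a·1 + b·0 (s = 1, t = 0) and r₁ = 56 = a·0 + b·1 (s = 0, t = 1); each new remainder r_{k+1} = r_{k-1} − q_k·r_k inherits s_{k+1} = s_{k-1} − q_k·s_k, t_{k+1} = t_{k-1} − q_k·t_k, so r_k = a·s_k + b·t_k at every step:
  q = 7: r = 53, s = 1 − 7·0 = 1, t = 0 − 7·1 = -7  (check: 445·1 + 56·(-7) = 53)
  q = 1: r = 3, s = 0 − 1·1 = -1, t = 1 − 1·(-7) = 8  (check: 445·(-1) + 56·8 = 3)
  q = 17: r = 2, s = 1 − 17·(-1) = 18, t = -7 − 17·8 = -143  (check: 445·18 + 56·(-143) = 2)
  q = 1: r = 1, s = -1 − 1·18 = -19, t = 8 − 1·(-143) = 151  (check: 445·(-19) + 56·151 = 1)
The row with r = 1 (the gcd) gives the Bezout coefficients s = -19, t = 151.
Result: 445 · (-19) + 56 · (151) = 1.

gcd(445, 56) = 1; s = -19, t = 151 (check: 445·(-19) + 56·151 = 1).


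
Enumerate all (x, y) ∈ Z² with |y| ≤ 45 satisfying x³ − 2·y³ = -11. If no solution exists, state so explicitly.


The equation is x³ - 2y³ = -11. For fixed y, x³ = 2·y³ − 11, so a solution requires the RHS to be a perfect cube.
Strategy: iterate y from -45 to 45, compute RHS = 2·y³ − 11, and check whether it is a (positive or negative) perfect cube.
Check small values of y:
  y = 0: RHS = -11 is not a perfect cube.
  y = 1: RHS = -9 is not a perfect cube.
  y = -1: RHS = -13 is not a perfect cube.
  y = 2: RHS = 5 is not a perfect cube.
  y = -2: RHS = -27 = (-3)³ ⇒ x = -3 works.
  y = 3: RHS = 43 is not a perfect cube.
  y = -3: RHS = -65 is not a perfect cube.
Continuing the search up to |y| = 45 finds no further solutions beyond those listed.
Collected solutions: (-3, -2).

Solutions (with |y| ≤ 45): (-3, -2).


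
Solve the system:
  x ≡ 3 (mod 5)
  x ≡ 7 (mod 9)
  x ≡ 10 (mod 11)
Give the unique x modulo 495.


Moduli 5, 9, 11 are pairwise coprime; by CRT there is a unique solution modulo M = 5 · 9 · 11 = 495.
Solve pairwise, accumulating the modulus:
  Start with x ≡ 3 (mod 5).
  Combine with x ≡ 7 (mod 9): since gcd(5, 9) = 1, we get a unique residue mod 45.
    Write x = 3 + 5·t and substitute into x ≡ 7 (mod 9): 5·t ≡ 7 − 3 = 4 (mod 9).
    The inverse of 5 mod 9 is 2 (since 5·2 = 10 = 1·9 + 1), so t ≡ 2·4 = 8 ≡ 8 (mod 9).
    Then x = 3 + 5·8 = 43, valid modulo lcm(5, 9) = 45: x ≡ 43 (mod 45).
  Combine with x ≡ 10 (mod 11): since gcd(45, 11) = 1, we get a unique residue mod 495.
    Write x = 43 + 45·t and substitute into x ≡ 10 (mod 11): 45·t ≡ 10 − 43 = -33 (mod 11).
    Reduce coefficients mod 11: 1·t ≡ 0 (mod 11).
    So t ≡ 0 (mod 11).
    Then x = 43 + 45·0 = 43, valid modulo lcm(45, 11) = 495: x ≡ 43 (mod 495).
Verify: 43 mod 5 = 3 ✓, 43 mod 9 = 7 ✓, 43 mod 11 = 10 ✓.

x ≡ 43 (mod 495).


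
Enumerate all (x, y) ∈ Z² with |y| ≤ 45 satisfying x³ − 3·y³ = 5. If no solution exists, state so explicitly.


The equation is x³ - 3y³ = 5. For fixed y, x³ = 3·y³ + 5, so a solution requires the RHS to be a perfect cube.
Strategy: iterate y from -45 to 45, compute RHS = 3·y³ + 5, and check whether it is a (positive or negative) perfect cube.
Check small values of y:
  y = 0: RHS = 5 is not a perfect cube.
  y = 1: RHS = 8 = (2)³ ⇒ x = 2 works.
  y = -1: RHS = 2 is not a perfect cube.
  y = 2: RHS = 29 is not a perfect cube.
  y = -2: RHS = -19 is not a perfect cube.
  y = 3: RHS = 86 is not a perfect cube.
  y = -3: RHS = -76 is not a perfect cube.
Continuing the search up to |y| = 45 finds no further solutions beyond those listed.
Collected solutions: (2, 1).

Solutions (with |y| ≤ 45): (2, 1).


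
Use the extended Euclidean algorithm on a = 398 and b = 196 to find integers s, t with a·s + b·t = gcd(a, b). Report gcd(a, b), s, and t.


Euclidean algorithm on (398, 196) — divide until remainder is 0:
  398 = 2 · 196 + 6
  196 = 32 · 6 + 4
  6 = 1 · 4 + 2
  4 = 2 · 2 + 0
gcd(398, 196) = 2.
Track Bezout coefficients alongside the remainders: start with r₀ = 398 = a·1 + b·0 (s = 1, t = 0) and r₁ = 196 = a·0 + b·1 (s = 0, t = 1); each new remainder r_{k+1} = r_{k-1} − q_k·r_k inherits s_{k+1} = s_{k-1} − q_k·s_k, t_{k+1} = t_{k-1} − q_k·t_k, so r_k = a·s_k + b·t_k at every step:
  q = 2: r = 6, s = 1 − 2·0 = 1, t = 0 − 2·1 = -2  (check: 398·1 + 196·(-2) = 6)
  q = 32: r = 4, s = 0 − 32·1 = -32, t = 1 − 32·(-2) = 65  (check: 398·(-32) + 196·65 = 4)
  q = 1: r = 2, s = 1 − 1·(-32) = 33, t = -2 − 1·65 = -67  (check: 398·33 + 196·(-67) = 2)
The row with r = 2 (the gcd) gives the Bezout coefficients s = 33, t = -67.
Result: 398 · (33) + 196 · (-67) = 2.

gcd(398, 196) = 2; s = 33, t = -67 (check: 398·33 + 196·(-67) = 2).


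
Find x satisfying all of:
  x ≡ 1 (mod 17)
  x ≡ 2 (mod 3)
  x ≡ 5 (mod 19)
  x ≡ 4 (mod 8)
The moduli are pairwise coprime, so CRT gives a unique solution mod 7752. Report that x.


Product of moduli M = 17 · 3 · 19 · 8 = 7752.
Merge one congruence at a time:
  Start: x ≡ 1 (mod 17).
  Combine with x ≡ 2 (mod 3); new modulus lcm = 51.
    Write x = 1 + 17·t and substitute into x ≡ 2 (mod 3): 17·t ≡ 2 − 1 = 1 (mod 3).
    Reduce coefficients mod 3: 2·t ≡ 1 (mod 3).
    The inverse of 2 mod 3 is 2 (since 2·2 = 4 = 1·3 + 1), so t ≡ 2·1 = 2 ≡ 2 (mod 3).
    Then x = 1 + 17·2 = 35, valid modulo lcm(17, 3) = 51: x ≡ 35 (mod 51).
  Combine with x ≡ 5 (mod 19); new modulus lcm = 969.
    Write x = 35 + 51·t and substitute into x ≡ 5 (mod 19): 51·t ≡ 5 − 35 = -30 (mod 19).
    Reduce coefficients mod 19: 13·t ≡ 8 (mod 19).
    The inverse of 13 mod 19 is 3 (since 13·3 = 39 = 2·19 + 1), so t ≡ 3·8 = 24 ≡ 5 (mod 19).
    Then x = 35 + 51·5 = 290, valid modulo lcm(51, 19) = 969: x ≡ 290 (mod 969).
  Combine with x ≡ 4 (mod 8); new modulus lcm = 7752.
    Write x = 290 + 969·t and substitute into x ≡ 4 (mod 8): 969·t ≡ 4 − 290 = -286 (mod 8).
    Reduce coefficients mod 8: 1·t ≡ 2 (mod 8).
    So t ≡ 2 (mod 8).
    Then x = 290 + 969·2 = 2228, valid modulo lcm(969, 8) = 7752: x ≡ 2228 (mod 7752).
Verify against each original: 2228 mod 17 = 1, 2228 mod 3 = 2, 2228 mod 19 = 5, 2228 mod 8 = 4.

x ≡ 2228 (mod 7752).


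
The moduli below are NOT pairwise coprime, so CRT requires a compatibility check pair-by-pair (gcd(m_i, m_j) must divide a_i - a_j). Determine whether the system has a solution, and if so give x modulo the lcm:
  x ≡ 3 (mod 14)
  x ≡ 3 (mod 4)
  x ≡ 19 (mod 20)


Moduli 14, 4, 20 are not pairwise coprime, so CRT works modulo lcm(m_i) when all pairwise compatibility conditions hold.
Pairwise compatibility: gcd(m_i, m_j) must divide a_i - a_j for every pair.
Merge one congruence at a time:
  Start: x ≡ 3 (mod 14).
  Combine with x ≡ 3 (mod 4): gcd(14, 4) = 2; 3 - 3 = 0, which IS divisible by 2, so compatible.
    Write x = 3 + 14·t and substitute into x ≡ 3 (mod 4): 14·t ≡ 3 − 3 = 0 (mod 4).
    Divide the congruence (and modulus) by g = 2: 7·t ≡ 0 (mod 2).
    Reduce coefficients mod 2: 1·t ≡ 0 (mod 2).
    So t ≡ 0 (mod 2).
    Then x = 3 + 14·0 = 3, valid modulo lcm(14, 4) = 28: x ≡ 3 (mod 28).
  Combine with x ≡ 19 (mod 20): gcd(28, 20) = 4; 19 - 3 = 16, which IS divisible by 4, so compatible.
    Write x = 3 + 28·t and substitute into x ≡ 19 (mod 20): 28·t ≡ 19 − 3 = 16 (mod 20).
    Divide the congruence (and modulus) by g = 4: 7·t ≡ 4 (mod 5).
    Reduce coefficients mod 5: 2·t ≡ 4 (mod 5).
    The inverse of 2 mod 5 is 3 (since 2·3 = 6 = 1·5 + 1), so t ≡ 3·4 = 12 ≡ 2 (mod 5).
    Then x = 3 + 28·2 = 59, valid modulo lcm(28, 20) = 140: x ≡ 59 (mod 140).
Verify: 59 mod 14 = 3, 59 mod 4 = 3, 59 mod 20 = 19.

x ≡ 59 (mod 140).


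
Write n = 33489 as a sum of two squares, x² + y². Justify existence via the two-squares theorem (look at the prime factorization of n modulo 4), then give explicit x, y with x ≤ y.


Step 1: Factor n = 33489 = 3^2 · 61^2.
Step 2: Check the mod-4 condition on each prime factor: 3 ≡ 3 (mod 4), exponent 2 (must be even); 61 ≡ 1 (mod 4), exponent 2.
All primes ≡ 3 (mod 4) appear to even exponent (or don't appear), so by the two-squares theorem n IS expressible as a sum of two squares.
Step 3: Build a representation. Group n = k² · m with k = 3 and m = 61 · 61 = 3721 (a product of primes ≡ 1 (mod 4)); a representation of m scales to one of n via (k·x)² + (k·y)² = k²(x² + y²). Each prime p ≡ 1 (mod 4) is itself a sum of two squares; find a² by testing p − a² for a perfect square:
  61: 61 − 1² = 60, 61 − 2² = 57, 61 − 3² = 52, 61 − 4² = 45, 61 − 5² = 36 = 6² ⇒ 61 = 5² + 6².
  Combine using the Brahmagupta–Fibonacci identity (a² + b²)(c² + d²) = (ac − bd)² + (ad + bc)² = (ac + bd)² + (ad − bc)²:
  61 · 61 = 3721: from (5² + 6²)(5² + 6²), take (5·5 − 6·6, 5·6 + 6·5) = (25 − 36, 30 + 30) = (-11, 60); dropping signs (only squares matter) gives (11, 60); check 11² + 60² = 121 + 3600 = 3721 ✓.
  Scale by k = 3: (3·11, 3·60) = (33, 180).
Step 4: Order so x ≤ y and verify: 33² + 180² = 1089 + 32400 = 33489 = n. ✓

n = 33489 = 33² + 180² (one valid representation with x ≤ y).


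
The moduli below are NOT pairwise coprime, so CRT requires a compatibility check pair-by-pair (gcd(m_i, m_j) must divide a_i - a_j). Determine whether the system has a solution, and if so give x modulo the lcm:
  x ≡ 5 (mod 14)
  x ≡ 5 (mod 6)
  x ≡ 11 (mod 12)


Moduli 14, 6, 12 are not pairwise coprime, so CRT works modulo lcm(m_i) when all pairwise compatibility conditions hold.
Pairwise compatibility: gcd(m_i, m_j) must divide a_i - a_j for every pair.
Merge one congruence at a time:
  Start: x ≡ 5 (mod 14).
  Combine with x ≡ 5 (mod 6): gcd(14, 6) = 2; 5 - 5 = 0, which IS divisible by 2, so compatible.
    Write x = 5 + 14·t and substitute into x ≡ 5 (mod 6): 14·t ≡ 5 − 5 = 0 (mod 6).
    Divide the congruence (and modulus) by g = 2: 7·t ≡ 0 (mod 3).
    Reduce coefficients mod 3: 1·t ≡ 0 (mod 3).
    So t ≡ 0 (mod 3).
    Then x = 5 + 14·0 = 5, valid modulo lcm(14, 6) = 42: x ≡ 5 (mod 42).
  Combine with x ≡ 11 (mod 12): gcd(42, 12) = 6; 11 - 5 = 6, which IS divisible by 6, so compatible.
    Write x = 5 + 42·t and substitute into x ≡ 11 (mod 12): 42·t ≡ 11 − 5 = 6 (mod 12).
    Divide the congruence (and modulus) by g = 6: 7·t ≡ 1 (mod 2).
    Reduce coefficients mod 2: 1·t ≡ 1 (mod 2).
    So t ≡ 1 (mod 2).
    Then x = 5 + 42·1 = 47, valid modulo lcm(42, 12) = 84: x ≡ 47 (mod 84).
Verify: 47 mod 14 = 5, 47 mod 6 = 5, 47 mod 12 = 11.

x ≡ 47 (mod 84).


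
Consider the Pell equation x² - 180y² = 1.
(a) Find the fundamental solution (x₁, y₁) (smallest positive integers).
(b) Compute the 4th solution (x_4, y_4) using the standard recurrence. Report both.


Step 1: Find the fundamental solution (x₁, y₁) of x² - 180y² = 1.
  Expand √180 as a continued fraction. a₀ = ⌊√180⌋ = 13; iterate m_{k+1} = d_k·a_k − m_k, d_{k+1} = (180 − m_{k+1}²)/d_k, a_{k+1} = ⌊(a₀ + m_{k+1})/d_{k+1}⌋ (starting m₀ = 0, d₀ = 1), with convergents p_k = a_k·p_{k-1} + p_{k-2}, q_k = a_k·q_{k-1} + q_{k-2} (p₋₁ = 1, q₋₁ = 0):
  k = 0: a₀ = 13; p₀/q₀ = 13/1; p₀² − 180·q₀² = 169 − 180 = -11.
  k = 1: m = 13, d = 11, a = ⌊(13 + 13)/11⌋ = 2; p/q = (2·13 + 1)/(2·1 + 0) = 27/2; p² − 180·q² = 729 − 720 = 9.
  k = 2: m = 9, d = 9, a = ⌊(13 + 9)/9⌋ = 2; p/q = (2·27 + 13)/(2·2 + 1) = 67/5; p² − 180·q² = 4489 − 4500 = -11.
  k = 3: m = 9, d = 11, a = ⌊(13 + 9)/11⌋ = 2; p/q = (2·67 + 27)/(2·5 + 2) = 161/12; p² − 180·q² = 25921 − 25920 = 1.
  The first convergent with p² − 180·q² = 1 gives the fundamental solution (x₁, y₁) = (161, 12).
Step 2: Apply the recurrence (x_{n+1}, y_{n+1}) = (x₁x_n + 180y₁y_n, x₁y_n + y₁x_n) repeatedly.
  From (x_1, y_1) = (161, 12): x_2 = 161·161 + 180·12·12 = 51841; y_2 = 161·12 + 12·161 = 3864.
  From (x_2, y_2) = (51841, 3864): x_3 = 161·51841 + 180·12·3864 = 16692641; y_3 = 161·3864 + 12·51841 = 1244196.
  From (x_3, y_3) = (16692641, 1244196): x_4 = 161·16692641 + 180·12·1244196 = 5374978561; y_4 = 161·1244196 + 12·16692641 = 400627248.
Step 3: Verify x_4² - 180·y_4² = 28890394531209630721 - 28890394531209630720 = 1 (should be 1). ✓

(x_1, y_1) = (161, 12); (x_4, y_4) = (5374978561, 400627248).


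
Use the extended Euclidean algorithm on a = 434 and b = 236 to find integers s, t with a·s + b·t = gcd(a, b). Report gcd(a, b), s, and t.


Euclidean algorithm on (434, 236) — divide until remainder is 0:
  434 = 1 · 236 + 198
  236 = 1 · 198 + 38
  198 = 5 · 38 + 8
  38 = 4 · 8 + 6
  8 = 1 · 6 + 2
  6 = 3 · 2 + 0
gcd(434, 236) = 2.
Track Bezout coefficients alongside the remainders: start with r₀ = 434 = a·1 + b·0 (s = 1, t = 0) and r₁ = 236 = a·0 + b·1 (s = 0, t = 1); each new remainder r_{k+1} = r_{k-1} − q_k·r_k inherits s_{k+1} = s_{k-1} − q_k·s_k, t_{k+1} = t_{k-1} − q_k·t_k, so r_k = a·s_k + b·t_k at every step:
  q = 1: r = 198, s = 1 − 1·0 = 1, t = 0 − 1·1 = -1  (check: 434·1 + 236·(-1) = 198)
  q = 1: r = 38, s = 0 − 1·1 = -1, t = 1 − 1·(-1) = 2  (check: 434·(-1) + 236·2 = 38)
  q = 5: r = 8, s = 1 − 5·(-1) = 6, t = -1 − 5·2 = -11  (check: 434·6 + 236·(-11) = 8)
  q = 4: r = 6, s = -1 − 4·6 = -25, t = 2 − 4·(-11) = 46  (check: 434·(-25) + 236·46 = 6)
  q = 1: r = 2, s = 6 − 1·(-25) = 31, t = -11 − 1·46 = -57  (check: 434·31 + 236·(-57) = 2)
The row with r = 2 (the gcd) gives the Bezout coefficients s = 31, t = -57.
Result: 434 · (31) + 236 · (-57) = 2.

gcd(434, 236) = 2; s = 31, t = -57 (check: 434·31 + 236·(-57) = 2).


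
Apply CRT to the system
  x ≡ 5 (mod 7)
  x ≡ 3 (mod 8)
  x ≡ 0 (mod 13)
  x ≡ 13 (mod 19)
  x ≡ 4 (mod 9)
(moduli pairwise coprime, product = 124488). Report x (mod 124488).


Product of moduli M = 7 · 8 · 13 · 19 · 9 = 124488.
Merge one congruence at a time:
  Start: x ≡ 5 (mod 7).
  Combine with x ≡ 3 (mod 8); new modulus lcm = 56.
    Write x = 5 + 7·t and substitute into x ≡ 3 (mod 8): 7·t ≡ 3 − 5 = -2 (mod 8).
    Reduce coefficients mod 8: 7·t ≡ 6 (mod 8).
    The inverse of 7 mod 8 is 7 (since 7·7 = 49 = 6·8 + 1), so t ≡ 7·6 = 42 ≡ 2 (mod 8).
    Then x = 5 + 7·2 = 19, valid modulo lcm(7, 8) = 56: x ≡ 19 (mod 56).
  Combine with x ≡ 0 (mod 13); new modulus lcm = 728.
    Write x = 19 + 56·t and substitute into x ≡ 0 (mod 13): 56·t ≡ 0 − 19 = -19 (mod 13).
    Reduce coefficients mod 13: 4·t ≡ 7 (mod 13).
    The inverse of 4 mod 13 is 10 (since 4·10 = 40 = 3·13 + 1), so t ≡ 10·7 = 70 ≡ 5 (mod 13).
    Then x = 19 + 56·5 = 299, valid modulo lcm(56, 13) = 728: x ≡ 299 (mod 728).
  Combine with x ≡ 13 (mod 19); new modulus lcm = 13832.
    Write x = 299 + 728·t and substitute into x ≡ 13 (mod 19): 728·t ≡ 13 − 299 = -286 (mod 19).
    Reduce coefficients mod 19: 6·t ≡ 18 (mod 19).
    The inverse of 6 mod 19 is 16 (since 6·16 = 96 = 5·19 + 1), so t ≡ 16·18 = 288 ≡ 3 (mod 19).
    Then x = 299 + 728·3 = 2483, valid modulo lcm(728, 19) = 13832: x ≡ 2483 (mod 13832).
  Combine with x ≡ 4 (mod 9); new modulus lcm = 124488.
    Write x = 2483 + 13832·t and substitute into x ≡ 4 (mod 9): 13832·t ≡ 4 − 2483 = -2479 (mod 9).
    Reduce coefficients mod 9: 8·t ≡ 5 (mod 9).
    The inverse of 8 mod 9 is 8 (since 8·8 = 64 = 7·9 + 1), so t ≡ 8·5 = 40 ≡ 4 (mod 9).
    Then x = 2483 + 13832·4 = 57811, valid modulo lcm(13832, 9) = 124488: x ≡ 57811 (mod 124488).
Verify against each original: 57811 mod 7 = 5, 57811 mod 8 = 3, 57811 mod 13 = 0, 57811 mod 19 = 13, 57811 mod 9 = 4.

x ≡ 57811 (mod 124488).


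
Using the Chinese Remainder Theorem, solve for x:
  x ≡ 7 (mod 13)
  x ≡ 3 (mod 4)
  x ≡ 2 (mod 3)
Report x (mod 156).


Moduli 13, 4, 3 are pairwise coprime; by CRT there is a unique solution modulo M = 13 · 4 · 3 = 156.
Solve pairwise, accumulating the modulus:
  Start with x ≡ 7 (mod 13).
  Combine with x ≡ 3 (mod 4): since gcd(13, 4) = 1, we get a unique residue mod 52.
    Write x = 7 + 13·t and substitute into x ≡ 3 (mod 4): 13·t ≡ 3 − 7 = -4 (mod 4).
    Reduce coefficients mod 4: 1·t ≡ 0 (mod 4).
    So t ≡ 0 (mod 4).
    Then x = 7 + 13·0 = 7, valid modulo lcm(13, 4) = 52: x ≡ 7 (mod 52).
  Combine with x ≡ 2 (mod 3): since gcd(52, 3) = 1, we get a unique residue mod 156.
    Write x = 7 + 52·t and substitute into x ≡ 2 (mod 3): 52·t ≡ 2 − 7 = -5 (mod 3).
    Reduce coefficients mod 3: 1·t ≡ 1 (mod 3).
    So t ≡ 1 (mod 3).
    Then x = 7 + 52·1 = 59, valid modulo lcm(52, 3) = 156: x ≡ 59 (mod 156).
Verify: 59 mod 13 = 7 ✓, 59 mod 4 = 3 ✓, 59 mod 3 = 2 ✓.

x ≡ 59 (mod 156).


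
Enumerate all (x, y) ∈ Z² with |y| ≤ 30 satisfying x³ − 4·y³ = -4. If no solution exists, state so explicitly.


The equation is x³ - 4y³ = -4. For fixed y, x³ = 4·y³ − 4, so a solution requires the RHS to be a perfect cube.
Strategy: iterate y from -30 to 30, compute RHS = 4·y³ − 4, and check whether it is a (positive or negative) perfect cube.
Check small values of y:
  y = 0: RHS = -4 is not a perfect cube.
  y = 1: RHS = 0 = (0)³ ⇒ x = 0 works.
  y = -1: RHS = -8 = (-2)³ ⇒ x = -2 works.
  y = 2: RHS = 28 is not a perfect cube.
  y = -2: RHS = -36 is not a perfect cube.
  y = 3: RHS = 104 is not a perfect cube.
  y = -3: RHS = -112 is not a perfect cube.
Continuing the search up to |y| = 30 finds no further solutions beyond those listed.
Collected solutions: (0, 1), (-2, -1).

Solutions (with |y| ≤ 30): (0, 1), (-2, -1).


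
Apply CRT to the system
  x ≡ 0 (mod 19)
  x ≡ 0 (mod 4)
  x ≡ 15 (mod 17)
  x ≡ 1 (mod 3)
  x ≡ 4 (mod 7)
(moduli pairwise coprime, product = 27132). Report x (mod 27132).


Product of moduli M = 19 · 4 · 17 · 3 · 7 = 27132.
Merge one congruence at a time:
  Start: x ≡ 0 (mod 19).
  Combine with x ≡ 0 (mod 4); new modulus lcm = 76.
    Write x = 0 + 19·t and substitute into x ≡ 0 (mod 4): 19·t ≡ 0 − 0 = 0 (mod 4).
    Reduce coefficients mod 4: 3·t ≡ 0 (mod 4).
    The inverse of 3 mod 4 is 3 (since 3·3 = 9 = 2·4 + 1), so t ≡ 3·0 = 0 ≡ 0 (mod 4).
    Then x = 0 + 19·0 = 0, valid modulo lcm(19, 4) = 76: x ≡ 0 (mod 76).
  Combine with x ≡ 15 (mod 17); new modulus lcm = 1292.
    Write x = 0 + 76·t and substitute into x ≡ 15 (mod 17): 76·t ≡ 15 − 0 = 15 (mod 17).
    Reduce coefficients mod 17: 8·t ≡ 15 (mod 17).
    The inverse of 8 mod 17 is 15 (since 8·15 = 120 = 7·17 + 1), so t ≡ 15·15 = 225 ≡ 4 (mod 17).
    Then x = 0 + 76·4 = 304, valid modulo lcm(76, 17) = 1292: x ≡ 304 (mod 1292).
  Combine with x ≡ 1 (mod 3); new modulus lcm = 3876.
    Write x = 304 + 1292·t and substitute into x ≡ 1 (mod 3): 1292·t ≡ 1 − 304 = -303 (mod 3).
    Reduce coefficients mod 3: 2·t ≡ 0 (mod 3).
    The inverse of 2 mod 3 is 2 (since 2·2 = 4 = 1·3 + 1), so t ≡ 2·0 = 0 ≡ 0 (mod 3).
    Then x = 304 + 1292·0 = 304, valid modulo lcm(1292, 3) = 3876: x ≡ 304 (mod 3876).
  Combine with x ≡ 4 (mod 7); new modulus lcm = 27132.
    Write x = 304 + 3876·t and substitute into x ≡ 4 (mod 7): 3876·t ≡ 4 − 304 = -300 (mod 7).
    Reduce coefficients mod 7: 5·t ≡ 1 (mod 7).
    The inverse of 5 mod 7 is 3 (since 5·3 = 15 = 2·7 + 1), so t ≡ 3·1 = 3 ≡ 3 (mod 7).
    Then x = 304 + 3876·3 = 11932, valid modulo lcm(3876, 7) = 27132: x ≡ 11932 (mod 27132).
Verify against each original: 11932 mod 19 = 0, 11932 mod 4 = 0, 11932 mod 17 = 15, 11932 mod 3 = 1, 11932 mod 7 = 4.

x ≡ 11932 (mod 27132).
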